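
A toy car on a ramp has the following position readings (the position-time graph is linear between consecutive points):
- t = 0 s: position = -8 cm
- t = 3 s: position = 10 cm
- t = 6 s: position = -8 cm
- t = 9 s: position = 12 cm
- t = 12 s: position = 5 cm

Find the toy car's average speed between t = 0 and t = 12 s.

5.25 cm/s

Average speed = (total path length)/(elapsed time); on a piecewise-linear x-t graph the path length is Σ|Δx|.
0–3 s: |Δx| = |10 − -8| = 18 cm
3–6 s: |Δx| = |-8 − 10| = 18 cm
6–9 s: |Δx| = |12 − -8| = 20 cm
9–12 s: |Δx| = |5 − 12| = 7 cm
Total path = 63 cm; average speed = 63/12 = 5.25 cm/s.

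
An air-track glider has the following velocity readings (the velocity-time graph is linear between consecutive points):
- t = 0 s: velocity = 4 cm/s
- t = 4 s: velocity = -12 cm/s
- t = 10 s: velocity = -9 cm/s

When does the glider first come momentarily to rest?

v changes sign on 0–4 s (from 4 to -12); the graph is linear there, so v = 0 at t = 0 + (-4)·(4 − 0)/(-12 − 4) = 1 s.

t = 1 s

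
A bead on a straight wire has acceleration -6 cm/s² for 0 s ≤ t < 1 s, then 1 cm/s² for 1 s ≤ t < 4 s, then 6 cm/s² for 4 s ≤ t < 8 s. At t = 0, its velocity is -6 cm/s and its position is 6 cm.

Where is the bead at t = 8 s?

-22.5 cm

On each constant-a segment, Δv = aΔt and Δx = v₀Δt + ½aΔt²; chain segment to segment.
0–1 s: v starts -6 cm/s; Δx = -6·1 + ½·-6·1² = -9 cm; v ends -12 cm/s.
1–4 s: v starts -12 cm/s; Δx = -12·3 + ½·1·3² = -31.5 cm; v ends -9 cm/s.
4–8 s: v starts -9 cm/s; Δx = -9·4 + ½·6·4² = 12 cm; v ends 15 cm/s.
x(8) = 6 + Σ Δx = -22.5 cm.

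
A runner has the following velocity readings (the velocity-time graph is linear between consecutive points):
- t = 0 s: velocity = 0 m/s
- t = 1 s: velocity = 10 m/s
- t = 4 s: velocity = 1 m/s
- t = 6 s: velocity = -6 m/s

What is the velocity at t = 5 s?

-2.5 m/s

On 4–6 s the graph is linear from 1 to -6 m/s: v(5) = 1 + (-6 − 1)·(5 − 4)/(6 − 4) = -2.5 m/s.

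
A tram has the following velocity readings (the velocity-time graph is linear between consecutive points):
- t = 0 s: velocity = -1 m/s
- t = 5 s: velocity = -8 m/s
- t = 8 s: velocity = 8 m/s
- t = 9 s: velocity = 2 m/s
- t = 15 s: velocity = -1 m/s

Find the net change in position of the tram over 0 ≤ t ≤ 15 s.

Displacement is the signed area under the v-t curve.
0–5 s: ½(-1 + -8)(5) = -22.5 m
5–8 s: ½(-8 + 8)(3) = 0 m
8–9 s: ½(8 + 2)(1) = 5 m
9–15 s: ½(2 + -1)(6) = 3 m
Net displacement = -14.5 m

-14.5 m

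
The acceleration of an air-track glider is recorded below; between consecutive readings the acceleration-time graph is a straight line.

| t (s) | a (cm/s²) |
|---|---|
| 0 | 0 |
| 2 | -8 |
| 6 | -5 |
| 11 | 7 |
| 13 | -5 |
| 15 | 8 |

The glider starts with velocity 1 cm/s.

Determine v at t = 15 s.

-23 cm/s

Δv equals the area under the a-t graph; then v = v₀ + Δv.
0–2 s: ½(0 + -8)(2) = -8 cm/s
2–6 s: ½(-8 + -5)(4) = -26 cm/s
6–11 s: ½(-5 + 7)(5) = 5 cm/s
11–13 s: ½(7 + -5)(2) = 2 cm/s
13–15 s: ½(-5 + 8)(2) = 3 cm/s
Δv = -24 cm/s, so v(15) = 1 + (-24) = -23 cm/s.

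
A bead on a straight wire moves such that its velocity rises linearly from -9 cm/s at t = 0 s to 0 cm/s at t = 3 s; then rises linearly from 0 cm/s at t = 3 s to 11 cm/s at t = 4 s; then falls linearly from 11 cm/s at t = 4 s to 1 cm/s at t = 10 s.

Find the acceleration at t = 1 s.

3 cm/s²

Acceleration is the slope of the v-t graph on 0–3 s: (0 − -9)/(3 − 0) = 3 cm/s².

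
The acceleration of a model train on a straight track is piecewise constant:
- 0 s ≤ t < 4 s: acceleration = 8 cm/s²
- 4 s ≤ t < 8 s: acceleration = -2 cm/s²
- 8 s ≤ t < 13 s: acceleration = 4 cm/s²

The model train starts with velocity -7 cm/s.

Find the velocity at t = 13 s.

37 cm/s

Δv equals the area under the a-t graph; then v = v₀ + Δv.
0–4 s: 8 × 4 = 32 cm/s
4–8 s: -2 × 4 = -8 cm/s
8–13 s: 4 × 5 = 20 cm/s
Δv = 44 cm/s, so v(13) = -7 + (44) = 37 cm/s.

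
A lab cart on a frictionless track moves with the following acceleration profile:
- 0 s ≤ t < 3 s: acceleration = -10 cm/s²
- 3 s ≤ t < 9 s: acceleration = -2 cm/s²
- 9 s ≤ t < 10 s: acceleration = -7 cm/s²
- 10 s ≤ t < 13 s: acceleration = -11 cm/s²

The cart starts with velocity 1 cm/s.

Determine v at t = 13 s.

Δv equals the area under the a-t graph; then v = v₀ + Δv.
0–3 s: -10 × 3 = -30 cm/s
3–9 s: -2 × 6 = -12 cm/s
9–10 s: -7 × 1 = -7 cm/s
10–13 s: -11 × 3 = -33 cm/s
Δv = -82 cm/s, so v(13) = 1 + (-82) = -81 cm/s.

-81 cm/s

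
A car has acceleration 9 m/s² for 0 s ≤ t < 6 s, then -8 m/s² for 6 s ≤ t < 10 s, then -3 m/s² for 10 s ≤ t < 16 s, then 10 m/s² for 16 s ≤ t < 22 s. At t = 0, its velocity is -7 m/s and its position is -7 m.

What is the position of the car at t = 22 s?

435 m

On each constant-a segment, Δv = aΔt and Δx = v₀Δt + ½aΔt²; chain segment to segment.
0–6 s: v starts -7 m/s; Δx = -7·6 + ½·9·6² = 120 m; v ends 47 m/s.
6–10 s: v starts 47 m/s; Δx = 47·4 + ½·-8·4² = 124 m; v ends 15 m/s.
10–16 s: v starts 15 m/s; Δx = 15·6 + ½·-3·6² = 36 m; v ends -3 m/s.
16–22 s: v starts -3 m/s; Δx = -3·6 + ½·10·6² = 162 m; v ends 57 m/s.
x(22) = -7 + Σ Δx = 435 m.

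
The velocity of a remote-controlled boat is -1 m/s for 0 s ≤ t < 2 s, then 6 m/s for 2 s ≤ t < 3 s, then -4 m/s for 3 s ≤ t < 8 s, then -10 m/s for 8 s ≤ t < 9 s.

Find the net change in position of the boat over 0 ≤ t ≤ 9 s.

-26 m

Displacement is the signed area under the v-t curve.
0–2 s: -1 × 2 = -2 m
2–3 s: 6 × 1 = 6 m
3–8 s: -4 × 5 = -20 m
8–9 s: -10 × 1 = -10 m
Net displacement = -26 m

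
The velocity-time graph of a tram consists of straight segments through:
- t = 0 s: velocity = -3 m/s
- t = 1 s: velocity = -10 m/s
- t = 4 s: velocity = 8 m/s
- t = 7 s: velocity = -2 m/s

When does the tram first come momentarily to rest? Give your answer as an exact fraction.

v changes sign on 1–4 s (from -10 to 8); the graph is linear there, so v = 0 at t = 1 + (10)·(4 − 1)/(8 − -10) = 8/3 s.

t = 8/3 s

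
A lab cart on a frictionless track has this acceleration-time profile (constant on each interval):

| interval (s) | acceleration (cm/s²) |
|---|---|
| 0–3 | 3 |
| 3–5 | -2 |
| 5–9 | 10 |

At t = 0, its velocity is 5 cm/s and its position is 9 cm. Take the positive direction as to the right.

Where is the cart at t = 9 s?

181.5 cm

On each constant-a segment, Δv = aΔt and Δx = v₀Δt + ½aΔt²; chain segment to segment.
0–3 s: v starts 5 cm/s; Δx = 5·3 + ½·3·3² = 28.5 cm; v ends 14 cm/s.
3–5 s: v starts 14 cm/s; Δx = 14·2 + ½·-2·2² = 24 cm; v ends 10 cm/s.
5–9 s: v starts 10 cm/s; Δx = 10·4 + ½·10·4² = 120 cm; v ends 50 cm/s.
x(9) = 9 + Σ Δx = 181.5 cm.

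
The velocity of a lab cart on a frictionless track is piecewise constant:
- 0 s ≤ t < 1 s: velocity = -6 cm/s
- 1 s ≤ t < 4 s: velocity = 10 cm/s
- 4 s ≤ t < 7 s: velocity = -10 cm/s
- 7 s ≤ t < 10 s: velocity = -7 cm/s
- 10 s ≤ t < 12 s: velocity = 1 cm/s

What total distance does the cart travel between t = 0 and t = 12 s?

Total distance travelled is ∫|v| dt — sum the magnitudes of each area piece.
0–1 s: |-6| × 1 = 6 cm
1–4 s: |10| × 3 = 30 cm
4–7 s: |-10| × 3 = 30 cm
7–10 s: |-7| × 3 = 21 cm
10–12 s: |1| × 2 = 2 cm
Total distance = 89 cm

89 cm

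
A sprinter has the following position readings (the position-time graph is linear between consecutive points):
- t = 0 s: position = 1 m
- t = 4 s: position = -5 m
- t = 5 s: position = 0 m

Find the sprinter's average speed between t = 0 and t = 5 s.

2.2 m/s

Average speed = (total path length)/(elapsed time); on a piecewise-linear x-t graph the path length is Σ|Δx|.
0–4 s: |Δx| = |-5 − 1| = 6 m
4–5 s: |Δx| = |0 − -5| = 5 m
Total path = 11 m; average speed = 11/5 = 2.2 m/s.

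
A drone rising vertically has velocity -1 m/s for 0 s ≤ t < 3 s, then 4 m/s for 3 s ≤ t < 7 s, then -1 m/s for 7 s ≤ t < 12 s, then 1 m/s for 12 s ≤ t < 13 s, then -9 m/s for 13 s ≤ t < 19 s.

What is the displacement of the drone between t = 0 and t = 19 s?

Net displacement equals the area under the velocity-time graph (areas below the axis count negative).
0–3 s: -1 × 3 = -3 m
3–7 s: 4 × 4 = 16 m
7–12 s: -1 × 5 = -5 m
12–13 s: 1 × 1 = 1 m
13–19 s: -9 × 6 = -54 m
Net displacement = -45 m

-45 m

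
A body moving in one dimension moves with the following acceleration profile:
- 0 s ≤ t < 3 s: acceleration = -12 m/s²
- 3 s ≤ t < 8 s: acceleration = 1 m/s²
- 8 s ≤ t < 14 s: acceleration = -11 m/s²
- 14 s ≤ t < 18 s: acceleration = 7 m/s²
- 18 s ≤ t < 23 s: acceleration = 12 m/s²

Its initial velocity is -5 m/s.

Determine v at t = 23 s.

-14 m/s

Δv equals the area under the a-t graph; then v = v₀ + Δv.
0–3 s: -12 × 3 = -36 m/s
3–8 s: 1 × 5 = 5 m/s
8–14 s: -11 × 6 = -66 m/s
14–18 s: 7 × 4 = 28 m/s
18–23 s: 12 × 5 = 60 m/s
Δv = -9 m/s, so v(23) = -5 + (-9) = -14 m/s.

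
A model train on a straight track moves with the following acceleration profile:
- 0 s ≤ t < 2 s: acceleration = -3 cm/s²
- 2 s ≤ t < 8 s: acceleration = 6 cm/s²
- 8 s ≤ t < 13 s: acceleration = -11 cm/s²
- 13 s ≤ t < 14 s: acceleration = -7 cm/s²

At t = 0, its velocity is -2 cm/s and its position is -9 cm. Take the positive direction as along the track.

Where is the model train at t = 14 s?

13 cm

On each constant-a segment, Δv = aΔt and Δx = v₀Δt + ½aΔt²; chain segment to segment.
0–2 s: v starts -2 cm/s; Δx = -2·2 + ½·-3·2² = -10 cm; v ends -8 cm/s.
2–8 s: v starts -8 cm/s; Δx = -8·6 + ½·6·6² = 60 cm; v ends 28 cm/s.
8–13 s: v starts 28 cm/s; Δx = 28·5 + ½·-11·5² = 2.5 cm; v ends -27 cm/s.
13–14 s: v starts -27 cm/s; Δx = -27·1 + ½·-7·1² = -30.5 cm; v ends -34 cm/s.
x(14) = -9 + Σ Δx = 13 cm.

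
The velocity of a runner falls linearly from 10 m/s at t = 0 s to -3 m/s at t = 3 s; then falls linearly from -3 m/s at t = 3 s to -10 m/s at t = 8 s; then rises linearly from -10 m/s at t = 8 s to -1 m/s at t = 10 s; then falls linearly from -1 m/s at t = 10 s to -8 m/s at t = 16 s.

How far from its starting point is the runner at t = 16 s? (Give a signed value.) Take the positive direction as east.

Displacement is the signed area under the v-t curve.
0–3 s: ½(10 + -3)(3) = 10.5 m
3–8 s: ½(-3 + -10)(5) = -32.5 m
8–10 s: ½(-10 + -1)(2) = -11 m
10–16 s: ½(-1 + -8)(6) = -27 m
Net displacement = -60 m

-60 m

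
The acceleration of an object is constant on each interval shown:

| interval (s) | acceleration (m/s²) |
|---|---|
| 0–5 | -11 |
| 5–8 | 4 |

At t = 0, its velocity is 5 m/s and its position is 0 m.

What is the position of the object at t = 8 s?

On each constant-a segment, Δv = aΔt and Δx = v₀Δt + ½aΔt²; chain segment to segment.
0–5 s: v starts 5 m/s; Δx = 5·5 + ½·-11·5² = -112.5 m; v ends -50 m/s.
5–8 s: v starts -50 m/s; Δx = -50·3 + ½·4·3² = -132 m; v ends -38 m/s.
x(8) = 0 + Σ Δx = -244.5 m.

-244.5 m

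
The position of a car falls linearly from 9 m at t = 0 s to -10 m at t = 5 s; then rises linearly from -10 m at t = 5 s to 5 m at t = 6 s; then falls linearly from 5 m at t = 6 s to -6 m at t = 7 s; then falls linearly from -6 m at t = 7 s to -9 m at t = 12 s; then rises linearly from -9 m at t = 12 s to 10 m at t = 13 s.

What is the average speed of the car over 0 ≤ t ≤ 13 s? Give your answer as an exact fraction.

Average speed = (total path length)/(elapsed time); on a piecewise-linear x-t graph the path length is Σ|Δx|.
0–5 s: |Δx| = |-10 − 9| = 19 m
5–6 s: |Δx| = |5 − -10| = 15 m
6–7 s: |Δx| = |-6 − 5| = 11 m
7–12 s: |Δx| = |-9 − -6| = 3 m
12–13 s: |Δx| = |10 − -9| = 19 m
Total path = 67 m; average speed = 67/13 = 67/13 m/s.

67/13 m/s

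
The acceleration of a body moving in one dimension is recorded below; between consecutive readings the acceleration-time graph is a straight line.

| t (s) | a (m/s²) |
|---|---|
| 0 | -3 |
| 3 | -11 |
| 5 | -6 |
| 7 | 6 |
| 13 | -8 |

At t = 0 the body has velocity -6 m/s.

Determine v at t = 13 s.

-50 m/s

Δv equals the area under the a-t graph; then v = v₀ + Δv.
0–3 s: ½(-3 + -11)(3) = -21 m/s
3–5 s: ½(-11 + -6)(2) = -17 m/s
5–7 s: ½(-6 + 6)(2) = 0 m/s
7–13 s: ½(6 + -8)(6) = -6 m/s
Δv = -44 m/s, so v(13) = -6 + (-44) = -50 m/s.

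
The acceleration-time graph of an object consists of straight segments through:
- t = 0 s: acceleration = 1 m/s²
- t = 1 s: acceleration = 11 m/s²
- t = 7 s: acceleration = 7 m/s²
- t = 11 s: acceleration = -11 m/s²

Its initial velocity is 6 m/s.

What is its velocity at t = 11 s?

58 m/s

Δv equals the area under the a-t graph; then v = v₀ + Δv.
0–1 s: ½(1 + 11)(1) = 6 m/s
1–7 s: ½(11 + 7)(6) = 54 m/s
7–11 s: ½(7 + -11)(4) = -8 m/s
Δv = 52 m/s, so v(11) = 6 + (52) = 58 m/s.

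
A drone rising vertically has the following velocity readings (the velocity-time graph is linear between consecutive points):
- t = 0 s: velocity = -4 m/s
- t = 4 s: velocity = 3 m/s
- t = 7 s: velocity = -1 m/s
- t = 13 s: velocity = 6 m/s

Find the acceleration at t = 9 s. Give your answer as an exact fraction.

7/6 m/s²

Acceleration is the slope of the v-t graph on 7–13 s: (6 − -1)/(13 − 7) = 7/6 m/s².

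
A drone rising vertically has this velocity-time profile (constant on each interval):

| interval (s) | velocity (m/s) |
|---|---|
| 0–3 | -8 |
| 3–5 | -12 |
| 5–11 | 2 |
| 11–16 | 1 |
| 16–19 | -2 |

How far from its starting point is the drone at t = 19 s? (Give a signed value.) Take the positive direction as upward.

Displacement is the signed area under the v-t curve.
0–3 s: -8 × 3 = -24 m
3–5 s: -12 × 2 = -24 m
5–11 s: 2 × 6 = 12 m
11–16 s: 1 × 5 = 5 m
16–19 s: -2 × 3 = -6 m
Net displacement = -37 m

-37 m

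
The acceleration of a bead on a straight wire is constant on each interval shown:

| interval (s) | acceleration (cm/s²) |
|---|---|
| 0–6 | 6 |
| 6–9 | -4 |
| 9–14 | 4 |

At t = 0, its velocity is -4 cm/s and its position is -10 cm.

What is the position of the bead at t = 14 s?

302 cm

On each constant-a segment, Δv = aΔt and Δx = v₀Δt + ½aΔt²; chain segment to segment.
0–6 s: v starts -4 cm/s; Δx = -4·6 + ½·6·6² = 84 cm; v ends 32 cm/s.
6–9 s: v starts 32 cm/s; Δx = 32·3 + ½·-4·3² = 78 cm; v ends 20 cm/s.
9–14 s: v starts 20 cm/s; Δx = 20·5 + ½·4·5² = 150 cm; v ends 40 cm/s.
x(14) = -10 + Σ Δx = 302 cm.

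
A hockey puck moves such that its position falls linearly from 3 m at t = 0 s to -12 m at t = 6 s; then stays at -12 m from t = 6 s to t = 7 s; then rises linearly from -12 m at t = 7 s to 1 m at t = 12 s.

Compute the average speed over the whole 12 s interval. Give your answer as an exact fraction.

7/3 m/s

Average speed = (total path length)/(elapsed time); on a piecewise-linear x-t graph the path length is Σ|Δx|.
0–6 s: |Δx| = |-12 − 3| = 15 m
6–7 s: |Δx| = |-12 − -12| = 0 m
7–12 s: |Δx| = |1 − -12| = 13 m
Total path = 28 m; average speed = 28/12 = 7/3 m/s.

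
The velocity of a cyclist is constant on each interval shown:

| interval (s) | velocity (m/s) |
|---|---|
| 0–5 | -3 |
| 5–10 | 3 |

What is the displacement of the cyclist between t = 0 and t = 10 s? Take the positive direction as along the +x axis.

Displacement is the signed area under the v-t curve.
0–5 s: -3 × 5 = -15 m
5–10 s: 3 × 5 = 15 m
Net displacement = 0 m

0 m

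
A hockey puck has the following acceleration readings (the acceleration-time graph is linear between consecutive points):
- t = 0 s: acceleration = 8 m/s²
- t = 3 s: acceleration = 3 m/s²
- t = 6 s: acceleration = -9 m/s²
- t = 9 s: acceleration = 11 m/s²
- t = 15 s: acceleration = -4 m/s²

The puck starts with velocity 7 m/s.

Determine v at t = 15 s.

38.5 m/s

Δv equals the area under the a-t graph; then v = v₀ + Δv.
0–3 s: ½(8 + 3)(3) = 16.5 m/s
3–6 s: ½(3 + -9)(3) = -9 m/s
6–9 s: ½(-9 + 11)(3) = 3 m/s
9–15 s: ½(11 + -4)(6) = 21 m/s
Δv = 31.5 m/s, so v(15) = 7 + (31.5) = 38.5 m/s.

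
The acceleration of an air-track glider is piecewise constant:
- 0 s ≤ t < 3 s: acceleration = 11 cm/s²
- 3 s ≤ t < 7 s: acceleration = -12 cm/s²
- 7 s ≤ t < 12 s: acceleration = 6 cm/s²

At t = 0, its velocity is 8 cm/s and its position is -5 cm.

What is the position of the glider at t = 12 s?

176.5 cm

On each constant-a segment, Δv = aΔt and Δx = v₀Δt + ½aΔt²; chain segment to segment.
0–3 s: v starts 8 cm/s; Δx = 8·3 + ½·11·3² = 73.5 cm; v ends 41 cm/s.
3–7 s: v starts 41 cm/s; Δx = 41·4 + ½·-12·4² = 68 cm; v ends -7 cm/s.
7–12 s: v starts -7 cm/s; Δx = -7·5 + ½·6·5² = 40 cm; v ends 23 cm/s.
x(12) = -5 + Σ Δx = 176.5 cm.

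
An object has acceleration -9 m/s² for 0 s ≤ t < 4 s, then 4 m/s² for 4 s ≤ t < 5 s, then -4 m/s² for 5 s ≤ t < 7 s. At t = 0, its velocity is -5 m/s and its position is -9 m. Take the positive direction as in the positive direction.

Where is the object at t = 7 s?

-222 m

On each constant-a segment, Δv = aΔt and Δx = v₀Δt + ½aΔt²; chain segment to segment.
0–4 s: v starts -5 m/s; Δx = -5·4 + ½·-9·4² = -92 m; v ends -41 m/s.
4–5 s: v starts -41 m/s; Δx = -41·1 + ½·4·1² = -39 m; v ends -37 m/s.
5–7 s: v starts -37 m/s; Δx = -37·2 + ½·-4·2² = -82 m; v ends -45 m/s.
x(7) = -9 + Σ Δx = -222 m.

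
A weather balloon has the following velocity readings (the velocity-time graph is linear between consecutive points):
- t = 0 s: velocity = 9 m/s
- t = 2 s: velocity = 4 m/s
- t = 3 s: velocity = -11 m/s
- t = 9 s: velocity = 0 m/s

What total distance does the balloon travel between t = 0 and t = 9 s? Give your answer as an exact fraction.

1517/30 m

Total distance travelled is ∫|v| dt — sum the magnitudes of each area piece.
0–2 s: |½(9 + 4)(2)| = 13 m
2–3 s: v = 0 at t = 34/15 s; triangle areas 8/15 + 121/30 = 137/30 m
3–9 s: |½(-11 + 0)(6)| = 33 m
Total distance = 1517/30 m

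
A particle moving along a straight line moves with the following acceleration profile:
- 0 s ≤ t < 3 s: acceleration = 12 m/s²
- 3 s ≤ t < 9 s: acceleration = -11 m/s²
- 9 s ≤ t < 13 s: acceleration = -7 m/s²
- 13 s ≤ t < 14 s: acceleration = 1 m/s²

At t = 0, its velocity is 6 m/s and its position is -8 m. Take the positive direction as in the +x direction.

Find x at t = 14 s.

On each constant-a segment, Δv = aΔt and Δx = v₀Δt + ½aΔt²; chain segment to segment.
0–3 s: v starts 6 m/s; Δx = 6·3 + ½·12·3² = 72 m; v ends 42 m/s.
3–9 s: v starts 42 m/s; Δx = 42·6 + ½·-11·6² = 54 m; v ends -24 m/s.
9–13 s: v starts -24 m/s; Δx = -24·4 + ½·-7·4² = -152 m; v ends -52 m/s.
13–14 s: v starts -52 m/s; Δx = -52·1 + ½·1·1² = -51.5 m; v ends -51 m/s.
x(14) = -8 + Σ Δx = -85.5 m.

-85.5 m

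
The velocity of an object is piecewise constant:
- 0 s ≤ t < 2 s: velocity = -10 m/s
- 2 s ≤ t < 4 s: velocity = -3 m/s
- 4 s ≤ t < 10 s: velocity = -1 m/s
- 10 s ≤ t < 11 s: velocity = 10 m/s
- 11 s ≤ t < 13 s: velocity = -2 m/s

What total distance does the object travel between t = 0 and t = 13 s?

46 m

Distance (not displacement) is the total path length: add the absolute areas under v-t.
0–2 s: |-10| × 2 = 20 m
2–4 s: |-3| × 2 = 6 m
4–10 s: |-1| × 6 = 6 m
10–11 s: |10| × 1 = 10 m
11–13 s: |-2| × 2 = 4 m
Total distance = 46 m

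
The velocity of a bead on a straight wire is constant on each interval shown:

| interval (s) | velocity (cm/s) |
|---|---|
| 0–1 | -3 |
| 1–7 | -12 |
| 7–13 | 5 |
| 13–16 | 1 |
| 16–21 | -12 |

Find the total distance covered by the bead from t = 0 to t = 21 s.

168 cm

Total distance travelled is ∫|v| dt — sum the magnitudes of each area piece.
0–1 s: |-3| × 1 = 3 cm
1–7 s: |-12| × 6 = 72 cm
7–13 s: |5| × 6 = 30 cm
13–16 s: |1| × 3 = 3 cm
16–21 s: |-12| × 5 = 60 cm
Total distance = 168 cm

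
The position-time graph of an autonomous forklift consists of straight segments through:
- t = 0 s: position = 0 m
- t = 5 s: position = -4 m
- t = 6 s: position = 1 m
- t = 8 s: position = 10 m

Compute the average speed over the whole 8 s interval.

Average speed = (total path length)/(elapsed time); on a piecewise-linear x-t graph the path length is Σ|Δx|.
0–5 s: |Δx| = |-4 − 0| = 4 m
5–6 s: |Δx| = |1 − -4| = 5 m
6–8 s: |Δx| = |10 − 1| = 9 m
Total path = 18 m; average speed = 18/8 = 2.25 m/s.

2.25 m/s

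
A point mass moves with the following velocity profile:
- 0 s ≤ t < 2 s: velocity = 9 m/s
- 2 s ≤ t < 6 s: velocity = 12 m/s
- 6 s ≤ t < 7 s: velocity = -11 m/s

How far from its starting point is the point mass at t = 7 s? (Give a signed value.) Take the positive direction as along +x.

55 m

Net displacement equals the area under the velocity-time graph (areas below the axis count negative).
0–2 s: 9 × 2 = 18 m
2–6 s: 12 × 4 = 48 m
6–7 s: -11 × 1 = -11 m
Net displacement = 55 m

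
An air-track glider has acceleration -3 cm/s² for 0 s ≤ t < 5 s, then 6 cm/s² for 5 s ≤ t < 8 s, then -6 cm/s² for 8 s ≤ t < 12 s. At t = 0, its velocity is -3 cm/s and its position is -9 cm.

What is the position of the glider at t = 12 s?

On each constant-a segment, Δv = aΔt and Δx = v₀Δt + ½aΔt²; chain segment to segment.
0–5 s: v starts -3 cm/s; Δx = -3·5 + ½·-3·5² = -52.5 cm; v ends -18 cm/s.
5–8 s: v starts -18 cm/s; Δx = -18·3 + ½·6·3² = -27 cm; v ends 0 cm/s.
8–12 s: v starts 0 cm/s; Δx = 0·4 + ½·-6·4² = -48 cm; v ends -24 cm/s.
x(12) = -9 + Σ Δx = -136.5 cm.

-136.5 cm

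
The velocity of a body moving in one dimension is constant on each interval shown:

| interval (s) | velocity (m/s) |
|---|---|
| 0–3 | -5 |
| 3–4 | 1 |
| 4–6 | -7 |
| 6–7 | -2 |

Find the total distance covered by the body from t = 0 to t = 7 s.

Total distance travelled is ∫|v| dt — sum the magnitudes of each area piece.
0–3 s: |-5| × 3 = 15 m
3–4 s: |1| × 1 = 1 m
4–6 s: |-7| × 2 = 14 m
6–7 s: |-2| × 1 = 2 m
Total distance = 32 m

32 m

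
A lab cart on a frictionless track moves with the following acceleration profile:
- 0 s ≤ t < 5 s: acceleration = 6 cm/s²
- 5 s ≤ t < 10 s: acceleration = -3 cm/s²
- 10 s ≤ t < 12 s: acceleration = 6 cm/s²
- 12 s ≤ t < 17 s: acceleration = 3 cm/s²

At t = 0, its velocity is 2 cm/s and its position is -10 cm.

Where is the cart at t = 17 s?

426 cm

On each constant-a segment, Δv = aΔt and Δx = v₀Δt + ½aΔt²; chain segment to segment.
0–5 s: v starts 2 cm/s; Δx = 2·5 + ½·6·5² = 85 cm; v ends 32 cm/s.
5–10 s: v starts 32 cm/s; Δx = 32·5 + ½·-3·5² = 122.5 cm; v ends 17 cm/s.
10–12 s: v starts 17 cm/s; Δx = 17·2 + ½·6·2² = 46 cm; v ends 29 cm/s.
12–17 s: v starts 29 cm/s; Δx = 29·5 + ½·3·5² = 182.5 cm; v ends 44 cm/s.
x(17) = -10 + Σ Δx = 426 cm.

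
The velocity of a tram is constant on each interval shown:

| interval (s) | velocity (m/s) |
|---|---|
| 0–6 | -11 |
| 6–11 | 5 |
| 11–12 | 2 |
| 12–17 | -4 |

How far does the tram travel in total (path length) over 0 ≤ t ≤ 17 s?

113 m

Distance (not displacement) is the total path length: add the absolute areas under v-t.
0–6 s: |-11| × 6 = 66 m
6–11 s: |5| × 5 = 25 m
11–12 s: |2| × 1 = 2 m
12–17 s: |-4| × 5 = 20 m
Total distance = 113 m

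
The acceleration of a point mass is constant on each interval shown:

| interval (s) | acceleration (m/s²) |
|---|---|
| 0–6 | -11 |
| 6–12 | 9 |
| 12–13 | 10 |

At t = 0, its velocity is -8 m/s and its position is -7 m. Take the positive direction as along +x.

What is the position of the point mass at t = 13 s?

On each constant-a segment, Δv = aΔt and Δx = v₀Δt + ½aΔt²; chain segment to segment.
0–6 s: v starts -8 m/s; Δx = -8·6 + ½·-11·6² = -246 m; v ends -74 m/s.
6–12 s: v starts -74 m/s; Δx = -74·6 + ½·9·6² = -282 m; v ends -20 m/s.
12–13 s: v starts -20 m/s; Δx = -20·1 + ½·10·1² = -15 m; v ends -10 m/s.
x(13) = -7 + Σ Δx = -550 m.

-550 m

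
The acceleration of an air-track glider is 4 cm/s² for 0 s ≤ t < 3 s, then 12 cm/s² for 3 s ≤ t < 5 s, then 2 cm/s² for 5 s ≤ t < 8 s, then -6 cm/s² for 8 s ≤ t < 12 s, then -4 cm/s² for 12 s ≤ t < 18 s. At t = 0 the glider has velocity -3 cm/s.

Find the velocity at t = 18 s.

-9 cm/s

Δv equals the area under the a-t graph; then v = v₀ + Δv.
0–3 s: 4 × 3 = 12 cm/s
3–5 s: 12 × 2 = 24 cm/s
5–8 s: 2 × 3 = 6 cm/s
8–12 s: -6 × 4 = -24 cm/s
12–18 s: -4 × 6 = -24 cm/s
Δv = -6 cm/s, so v(18) = -3 + (-6) = -9 cm/s.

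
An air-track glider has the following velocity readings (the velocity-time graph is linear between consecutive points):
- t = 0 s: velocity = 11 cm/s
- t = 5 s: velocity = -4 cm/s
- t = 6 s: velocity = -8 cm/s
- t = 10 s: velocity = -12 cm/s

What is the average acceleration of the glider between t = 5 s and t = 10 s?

Average acceleration = Δv/Δt = (-12 − -4)/(10 − 5) = -1.6 cm/s².

-1.6 cm/s²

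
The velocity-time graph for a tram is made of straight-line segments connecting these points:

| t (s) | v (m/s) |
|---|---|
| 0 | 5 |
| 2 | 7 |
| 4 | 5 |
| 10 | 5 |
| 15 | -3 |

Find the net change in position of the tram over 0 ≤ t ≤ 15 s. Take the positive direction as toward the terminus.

59 m

Net displacement equals the area under the velocity-time graph (areas below the axis count negative).
0–2 s: ½(5 + 7)(2) = 12 m
2–4 s: ½(7 + 5)(2) = 12 m
4–10 s: 5 × 6 = 30 m
10–15 s: ½(5 + -3)(5) = 5 m
Net displacement = 59 m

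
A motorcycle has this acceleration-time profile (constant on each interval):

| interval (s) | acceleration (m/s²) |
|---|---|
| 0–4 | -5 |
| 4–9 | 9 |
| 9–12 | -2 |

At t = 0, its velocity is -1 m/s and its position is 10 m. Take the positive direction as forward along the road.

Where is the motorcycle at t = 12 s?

36.5 m

On each constant-a segment, Δv = aΔt and Δx = v₀Δt + ½aΔt²; chain segment to segment.
0–4 s: v starts -1 m/s; Δx = -1·4 + ½·-5·4² = -44 m; v ends -21 m/s.
4–9 s: v starts -21 m/s; Δx = -21·5 + ½·9·5² = 7.5 m; v ends 24 m/s.
9–12 s: v starts 24 m/s; Δx = 24·3 + ½·-2·3² = 63 m; v ends 18 m/s.
x(12) = 10 + Σ Δx = 36.5 m.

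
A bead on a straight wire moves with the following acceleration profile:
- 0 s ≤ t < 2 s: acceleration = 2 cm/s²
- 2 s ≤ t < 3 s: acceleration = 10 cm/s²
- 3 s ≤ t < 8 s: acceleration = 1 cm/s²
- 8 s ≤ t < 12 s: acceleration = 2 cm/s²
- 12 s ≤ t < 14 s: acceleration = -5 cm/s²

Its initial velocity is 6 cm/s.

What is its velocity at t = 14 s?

Δv equals the area under the a-t graph; then v = v₀ + Δv.
0–2 s: 2 × 2 = 4 cm/s
2–3 s: 10 × 1 = 10 cm/s
3–8 s: 1 × 5 = 5 cm/s
8–12 s: 2 × 4 = 8 cm/s
12–14 s: -5 × 2 = -10 cm/s
Δv = 17 cm/s, so v(14) = 6 + (17) = 23 cm/s.

23 cm/s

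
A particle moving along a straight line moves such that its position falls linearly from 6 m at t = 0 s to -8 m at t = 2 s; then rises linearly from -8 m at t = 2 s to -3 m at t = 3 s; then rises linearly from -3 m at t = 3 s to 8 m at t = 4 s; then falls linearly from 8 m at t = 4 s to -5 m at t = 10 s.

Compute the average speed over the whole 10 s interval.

4.3 m/s

Average speed = (total path length)/(elapsed time); on a piecewise-linear x-t graph the path length is Σ|Δx|.
0–2 s: |Δx| = |-8 − 6| = 14 m
2–3 s: |Δx| = |-3 − -8| = 5 m
3–4 s: |Δx| = |8 − -3| = 11 m
4–10 s: |Δx| = |-5 − 8| = 13 m
Total path = 43 m; average speed = 43/10 = 4.3 m/s.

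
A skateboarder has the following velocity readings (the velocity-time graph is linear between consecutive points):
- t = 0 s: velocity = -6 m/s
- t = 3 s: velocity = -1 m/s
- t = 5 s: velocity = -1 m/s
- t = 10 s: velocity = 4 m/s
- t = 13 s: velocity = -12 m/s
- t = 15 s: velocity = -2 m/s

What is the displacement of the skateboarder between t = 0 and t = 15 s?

-31 m

Displacement is the signed area under the v-t curve.
0–3 s: ½(-6 + -1)(3) = -10.5 m
3–5 s: -1 × 2 = -2 m
5–10 s: ½(-1 + 4)(5) = 7.5 m
10–13 s: ½(4 + -12)(3) = -12 m
13–15 s: ½(-12 + -2)(2) = -14 m
Net displacement = -31 m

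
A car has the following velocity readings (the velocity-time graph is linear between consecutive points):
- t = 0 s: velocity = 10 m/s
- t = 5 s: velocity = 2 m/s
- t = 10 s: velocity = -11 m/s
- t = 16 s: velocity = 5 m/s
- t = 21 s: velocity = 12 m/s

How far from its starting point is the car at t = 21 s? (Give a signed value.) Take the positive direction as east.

32 m

Net displacement equals the area under the velocity-time graph (areas below the axis count negative).
0–5 s: ½(10 + 2)(5) = 30 m
5–10 s: ½(2 + -11)(5) = -22.5 m
10–16 s: ½(-11 + 5)(6) = -18 m
16–21 s: ½(5 + 12)(5) = 42.5 m
Net displacement = 32 m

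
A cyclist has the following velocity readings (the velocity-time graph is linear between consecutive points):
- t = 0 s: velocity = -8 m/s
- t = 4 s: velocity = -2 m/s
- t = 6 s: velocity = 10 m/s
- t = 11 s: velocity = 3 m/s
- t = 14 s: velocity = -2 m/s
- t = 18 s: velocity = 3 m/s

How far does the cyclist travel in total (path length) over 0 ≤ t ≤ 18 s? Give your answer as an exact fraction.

Total distance travelled is ∫|v| dt — sum the magnitudes of each area piece.
0–4 s: |½(-8 + -2)(4)| = 20 m
4–6 s: v = 0 at t = 13/3 s; triangle areas 1/3 + 25/3 = 26/3 m
6–11 s: |½(10 + 3)(5)| = 32.5 m
11–14 s: v = 0 at t = 12.8 s; triangle areas 2.7 + 1.2 = 3.9 m
14–18 s: v = 0 at t = 15.6 s; triangle areas 1.6 + 3.6 = 5.2 m
Total distance = 1054/15 m

1054/15 m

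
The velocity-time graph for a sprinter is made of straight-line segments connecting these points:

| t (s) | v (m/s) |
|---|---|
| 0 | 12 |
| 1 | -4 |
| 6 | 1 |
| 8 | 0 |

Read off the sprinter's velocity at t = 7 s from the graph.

0.5 m/s

On 6–8 s the graph is linear from 1 to 0 m/s: v(7) = 1 + (0 − 1)·(7 − 6)/(8 − 6) = 0.5 m/s.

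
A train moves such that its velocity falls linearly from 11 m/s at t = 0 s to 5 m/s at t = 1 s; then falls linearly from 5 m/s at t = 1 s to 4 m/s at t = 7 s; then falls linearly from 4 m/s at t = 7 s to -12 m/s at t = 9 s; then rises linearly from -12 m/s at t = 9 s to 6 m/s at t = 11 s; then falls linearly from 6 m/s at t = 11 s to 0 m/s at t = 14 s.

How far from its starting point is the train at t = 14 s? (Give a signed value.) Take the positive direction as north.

30 m

Displacement is the signed area under the v-t curve.
0–1 s: ½(11 + 5)(1) = 8 m
1–7 s: ½(5 + 4)(6) = 27 m
7–9 s: ½(4 + -12)(2) = -8 m
9–11 s: ½(-12 + 6)(2) = -6 m
11–14 s: ½(6 + 0)(3) = 9 m
Net displacement = 30 m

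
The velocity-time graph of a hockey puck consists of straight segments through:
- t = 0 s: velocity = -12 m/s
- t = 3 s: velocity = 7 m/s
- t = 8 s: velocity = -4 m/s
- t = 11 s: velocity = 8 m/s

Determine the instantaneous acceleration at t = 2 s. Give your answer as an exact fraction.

19/3 m/s²

Acceleration is the slope of the v-t graph on 0–3 s: (7 − -12)/(3 − 0) = 19/3 m/s².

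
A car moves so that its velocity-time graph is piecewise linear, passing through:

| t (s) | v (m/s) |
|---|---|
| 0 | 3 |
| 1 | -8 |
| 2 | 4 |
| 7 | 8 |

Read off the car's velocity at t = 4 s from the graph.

5.6 m/s

On 2–7 s the graph is linear from 4 to 8 m/s: v(4) = 4 + (8 − 4)·(4 − 2)/(7 − 2) = 5.6 m/s.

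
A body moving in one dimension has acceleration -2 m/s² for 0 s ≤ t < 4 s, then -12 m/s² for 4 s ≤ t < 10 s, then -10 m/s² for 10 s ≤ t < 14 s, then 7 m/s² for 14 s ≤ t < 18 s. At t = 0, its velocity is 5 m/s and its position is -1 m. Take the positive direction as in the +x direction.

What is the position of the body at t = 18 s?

-1015 m

On each constant-a segment, Δv = aΔt and Δx = v₀Δt + ½aΔt²; chain segment to segment.
0–4 s: v starts 5 m/s; Δx = 5·4 + ½·-2·4² = 4 m; v ends -3 m/s.
4–10 s: v starts -3 m/s; Δx = -3·6 + ½·-12·6² = -234 m; v ends -75 m/s.
10–14 s: v starts -75 m/s; Δx = -75·4 + ½·-10·4² = -380 m; v ends -115 m/s.
14–18 s: v starts -115 m/s; Δx = -115·4 + ½·7·4² = -404 m; v ends -87 m/s.
x(18) = -1 + Σ Δx = -1015 m.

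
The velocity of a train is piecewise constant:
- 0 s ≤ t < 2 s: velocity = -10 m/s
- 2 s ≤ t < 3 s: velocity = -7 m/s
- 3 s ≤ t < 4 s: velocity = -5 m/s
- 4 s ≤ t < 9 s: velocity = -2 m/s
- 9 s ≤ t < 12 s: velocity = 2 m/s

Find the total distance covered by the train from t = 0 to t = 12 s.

Total distance travelled is ∫|v| dt — sum the magnitudes of each area piece.
0–2 s: |-10| × 2 = 20 m
2–3 s: |-7| × 1 = 7 m
3–4 s: |-5| × 1 = 5 m
4–9 s: |-2| × 5 = 10 m
9–12 s: |2| × 3 = 6 m
Total distance = 48 m

48 m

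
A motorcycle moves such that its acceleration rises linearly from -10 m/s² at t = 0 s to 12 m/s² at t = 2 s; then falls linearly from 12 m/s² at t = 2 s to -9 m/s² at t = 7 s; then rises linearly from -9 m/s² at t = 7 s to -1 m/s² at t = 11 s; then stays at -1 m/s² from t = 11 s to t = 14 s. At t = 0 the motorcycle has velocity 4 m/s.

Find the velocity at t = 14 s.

Δv equals the area under the a-t graph; then v = v₀ + Δv.
0–2 s: ½(-10 + 12)(2) = 2 m/s
2–7 s: ½(12 + -9)(5) = 7.5 m/s
7–11 s: ½(-9 + -1)(4) = -20 m/s
11–14 s: -1 × 3 = -3 m/s
Δv = -13.5 m/s, so v(14) = 4 + (-13.5) = -9.5 m/s.

-9.5 m/s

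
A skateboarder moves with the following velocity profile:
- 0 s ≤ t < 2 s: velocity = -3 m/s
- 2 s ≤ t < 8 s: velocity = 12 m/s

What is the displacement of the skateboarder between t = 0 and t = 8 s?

Displacement is the signed area under the v-t curve.
0–2 s: -3 × 2 = -6 m
2–8 s: 12 × 6 = 72 m
Net displacement = 66 m

66 m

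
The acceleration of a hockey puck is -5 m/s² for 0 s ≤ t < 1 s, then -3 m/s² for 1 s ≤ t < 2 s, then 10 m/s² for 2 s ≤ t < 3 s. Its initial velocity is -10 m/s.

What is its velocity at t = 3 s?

Δv equals the area under the a-t graph; then v = v₀ + Δv.
0–1 s: -5 × 1 = -5 m/s
1–2 s: -3 × 1 = -3 m/s
2–3 s: 10 × 1 = 10 m/s
Δv = 2 m/s, so v(3) = -10 + (2) = -8 m/s.

-8 m/s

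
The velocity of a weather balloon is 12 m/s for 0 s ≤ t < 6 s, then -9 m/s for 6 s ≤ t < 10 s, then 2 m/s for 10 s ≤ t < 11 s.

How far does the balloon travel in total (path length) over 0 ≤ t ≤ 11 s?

110 m

Distance (not displacement) is the total path length: add the absolute areas under v-t.
0–6 s: |12| × 6 = 72 m
6–10 s: |-9| × 4 = 36 m
10–11 s: |2| × 1 = 2 m
Total distance = 110 m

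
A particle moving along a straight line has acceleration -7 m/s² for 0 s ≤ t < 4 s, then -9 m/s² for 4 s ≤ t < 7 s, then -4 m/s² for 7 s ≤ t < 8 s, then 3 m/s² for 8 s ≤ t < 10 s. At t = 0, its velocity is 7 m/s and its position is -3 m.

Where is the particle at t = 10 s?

-282.5 m

On each constant-a segment, Δv = aΔt and Δx = v₀Δt + ½aΔt²; chain segment to segment.
0–4 s: v starts 7 m/s; Δx = 7·4 + ½·-7·4² = -28 m; v ends -21 m/s.
4–7 s: v starts -21 m/s; Δx = -21·3 + ½·-9·3² = -103.5 m; v ends -48 m/s.
7–8 s: v starts -48 m/s; Δx = -48·1 + ½·-4·1² = -50 m; v ends -52 m/s.
8–10 s: v starts -52 m/s; Δx = -52·2 + ½·3·2² = -98 m; v ends -46 m/s.
x(10) = -3 + Σ Δx = -282.5 m.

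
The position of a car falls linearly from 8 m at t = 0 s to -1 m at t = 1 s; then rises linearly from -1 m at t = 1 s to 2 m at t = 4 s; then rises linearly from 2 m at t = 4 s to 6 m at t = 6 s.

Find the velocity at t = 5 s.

Velocity is the slope of the x-t graph on 4–6 s: (6 − 2)/(6 − 4) = 2 m/s.

2 m/s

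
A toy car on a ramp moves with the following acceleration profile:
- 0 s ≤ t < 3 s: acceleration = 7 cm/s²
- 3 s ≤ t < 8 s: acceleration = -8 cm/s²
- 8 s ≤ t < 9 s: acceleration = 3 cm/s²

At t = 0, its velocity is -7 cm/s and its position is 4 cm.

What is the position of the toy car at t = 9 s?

On each constant-a segment, Δv = aΔt and Δx = v₀Δt + ½aΔt²; chain segment to segment.
0–3 s: v starts -7 cm/s; Δx = -7·3 + ½·7·3² = 10.5 cm; v ends 14 cm/s.
3–8 s: v starts 14 cm/s; Δx = 14·5 + ½·-8·5² = -30 cm; v ends -26 cm/s.
8–9 s: v starts -26 cm/s; Δx = -26·1 + ½·3·1² = -24.5 cm; v ends -23 cm/s.
x(9) = 4 + Σ Δx = -40 cm.

-40 cm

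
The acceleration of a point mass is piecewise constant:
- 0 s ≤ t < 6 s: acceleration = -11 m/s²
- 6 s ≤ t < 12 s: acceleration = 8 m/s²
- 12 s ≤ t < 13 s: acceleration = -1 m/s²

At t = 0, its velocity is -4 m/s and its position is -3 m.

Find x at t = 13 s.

On each constant-a segment, Δv = aΔt and Δx = v₀Δt + ½aΔt²; chain segment to segment.
0–6 s: v starts -4 m/s; Δx = -4·6 + ½·-11·6² = -222 m; v ends -70 m/s.
6–12 s: v starts -70 m/s; Δx = -70·6 + ½·8·6² = -276 m; v ends -22 m/s.
12–13 s: v starts -22 m/s; Δx = -22·1 + ½·-1·1² = -22.5 m; v ends -23 m/s.
x(13) = -3 + Σ Δx = -523.5 m.

-523.5 m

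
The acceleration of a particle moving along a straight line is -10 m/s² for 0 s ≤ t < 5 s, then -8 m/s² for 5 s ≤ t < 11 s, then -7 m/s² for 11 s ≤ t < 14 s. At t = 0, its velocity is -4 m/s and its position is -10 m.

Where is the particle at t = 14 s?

On each constant-a segment, Δv = aΔt and Δx = v₀Δt + ½aΔt²; chain segment to segment.
0–5 s: v starts -4 m/s; Δx = -4·5 + ½·-10·5² = -145 m; v ends -54 m/s.
5–11 s: v starts -54 m/s; Δx = -54·6 + ½·-8·6² = -468 m; v ends -102 m/s.
11–14 s: v starts -102 m/s; Δx = -102·3 + ½·-7·3² = -337.5 m; v ends -123 m/s.
x(14) = -10 + Σ Δx = -960.5 m.

-960.5 m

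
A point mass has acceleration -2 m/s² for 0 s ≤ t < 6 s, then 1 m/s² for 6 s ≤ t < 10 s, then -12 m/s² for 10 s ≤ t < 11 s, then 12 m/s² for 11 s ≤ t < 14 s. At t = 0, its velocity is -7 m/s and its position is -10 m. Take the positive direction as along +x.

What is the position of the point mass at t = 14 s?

-204 m

On each constant-a segment, Δv = aΔt and Δx = v₀Δt + ½aΔt²; chain segment to segment.
0–6 s: v starts -7 m/s; Δx = -7·6 + ½·-2·6² = -78 m; v ends -19 m/s.
6–10 s: v starts -19 m/s; Δx = -19·4 + ½·1·4² = -68 m; v ends -15 m/s.
10–11 s: v starts -15 m/s; Δx = -15·1 + ½·-12·1² = -21 m; v ends -27 m/s.
11–14 s: v starts -27 m/s; Δx = -27·3 + ½·12·3² = -27 m; v ends 9 m/s.
x(14) = -10 + Σ Δx = -204 m.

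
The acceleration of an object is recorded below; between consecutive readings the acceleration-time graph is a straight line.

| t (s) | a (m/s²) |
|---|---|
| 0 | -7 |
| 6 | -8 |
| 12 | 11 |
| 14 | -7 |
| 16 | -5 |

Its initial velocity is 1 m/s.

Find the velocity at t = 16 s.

Δv equals the area under the a-t graph; then v = v₀ + Δv.
0–6 s: ½(-7 + -8)(6) = -45 m/s
6–12 s: ½(-8 + 11)(6) = 9 m/s
12–14 s: ½(11 + -7)(2) = 4 m/s
14–16 s: ½(-7 + -5)(2) = -12 m/s
Δv = -44 m/s, so v(16) = 1 + (-44) = -43 m/s.

-43 m/s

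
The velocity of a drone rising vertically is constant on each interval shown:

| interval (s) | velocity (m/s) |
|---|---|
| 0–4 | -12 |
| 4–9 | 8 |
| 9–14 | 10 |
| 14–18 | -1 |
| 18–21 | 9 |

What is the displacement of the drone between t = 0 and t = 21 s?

65 m

Displacement is the signed area under the v-t curve.
0–4 s: -12 × 4 = -48 m
4–9 s: 8 × 5 = 40 m
9–14 s: 10 × 5 = 50 m
14–18 s: -1 × 4 = -4 m
18–21 s: 9 × 3 = 27 m
Net displacement = 65 m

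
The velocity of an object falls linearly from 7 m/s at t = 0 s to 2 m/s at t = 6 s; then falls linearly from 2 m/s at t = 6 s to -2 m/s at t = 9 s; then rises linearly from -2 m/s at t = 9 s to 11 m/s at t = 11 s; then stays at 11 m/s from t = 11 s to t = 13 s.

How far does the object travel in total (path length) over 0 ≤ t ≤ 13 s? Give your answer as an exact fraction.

Total distance travelled is ∫|v| dt — sum the magnitudes of each area piece.
0–6 s: |½(7 + 2)(6)| = 27 m
6–9 s: v = 0 at t = 7.5 s; triangle areas 1.5 + 1.5 = 3 m
9–11 s: v = 0 at t = 121/13 s; triangle areas 4/13 + 121/13 = 125/13 m
11–13 s: |11| × 2 = 22 m
Total distance = 801/13 m

801/13 m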